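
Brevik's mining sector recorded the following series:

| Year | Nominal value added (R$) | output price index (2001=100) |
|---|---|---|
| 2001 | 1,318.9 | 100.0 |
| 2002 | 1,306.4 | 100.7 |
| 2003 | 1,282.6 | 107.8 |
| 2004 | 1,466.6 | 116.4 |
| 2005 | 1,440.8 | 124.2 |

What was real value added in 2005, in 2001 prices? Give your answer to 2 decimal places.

Real value added 2005 = 1440.8 / 1.242 = 1160.06.

R$1,160.06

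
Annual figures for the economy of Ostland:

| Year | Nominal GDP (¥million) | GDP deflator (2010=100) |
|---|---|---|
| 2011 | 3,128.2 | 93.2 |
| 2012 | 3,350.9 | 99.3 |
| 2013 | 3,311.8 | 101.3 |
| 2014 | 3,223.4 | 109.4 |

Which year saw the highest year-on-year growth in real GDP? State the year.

2012: real = 3350.9/0.993 = 3374.52; growth vs 2011 (3356.44) = 0.54%.
2013: real = 3311.8/1.013 = 3269.30; growth vs 2012 (3374.52) = -3.12%.
2014: real = 3223.4/1.094 = 2946.44; growth vs 2013 (3269.30) = -9.88%.

2012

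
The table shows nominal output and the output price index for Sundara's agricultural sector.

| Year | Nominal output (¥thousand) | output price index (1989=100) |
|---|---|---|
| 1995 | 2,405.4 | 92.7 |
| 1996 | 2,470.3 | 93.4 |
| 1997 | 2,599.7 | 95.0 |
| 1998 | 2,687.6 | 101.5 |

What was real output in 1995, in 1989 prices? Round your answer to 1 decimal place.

Real output 1995 = 2405.4 / 0.927 = 2594.82.

¥2,594.8 thousand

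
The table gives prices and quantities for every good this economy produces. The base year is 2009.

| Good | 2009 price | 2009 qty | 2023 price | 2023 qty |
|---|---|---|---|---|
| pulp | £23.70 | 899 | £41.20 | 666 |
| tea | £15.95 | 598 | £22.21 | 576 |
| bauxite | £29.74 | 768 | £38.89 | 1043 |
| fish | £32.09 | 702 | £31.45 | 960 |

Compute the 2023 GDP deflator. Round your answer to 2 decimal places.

Nominal GDP 2023 = 41.20·666 + 22.21·576 + 38.89·1043 + 31.45·960 = 110986.43.
Real GDP 2023 (at 2009 prices) = 23.70·666 + 15.95·576 + 29.74·1043 + 32.09·960 = 86796.62.
Deflator = Nominal/Real × 100 = 110986.43/86796.62 × 100 = 127.870.

127.87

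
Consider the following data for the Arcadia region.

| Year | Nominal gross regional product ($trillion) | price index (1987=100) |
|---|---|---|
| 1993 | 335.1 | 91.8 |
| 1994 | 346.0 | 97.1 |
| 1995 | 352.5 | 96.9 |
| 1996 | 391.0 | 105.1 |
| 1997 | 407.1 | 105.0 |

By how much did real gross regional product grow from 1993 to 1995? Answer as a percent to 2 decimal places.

Real gross regional product 1993 = 335.1/0.918 = 365.03.
Real gross regional product 1995 = 352.5/0.969 = 363.78.
Change = 363.78/365.03 − 1 = -0.0034.

-0.34%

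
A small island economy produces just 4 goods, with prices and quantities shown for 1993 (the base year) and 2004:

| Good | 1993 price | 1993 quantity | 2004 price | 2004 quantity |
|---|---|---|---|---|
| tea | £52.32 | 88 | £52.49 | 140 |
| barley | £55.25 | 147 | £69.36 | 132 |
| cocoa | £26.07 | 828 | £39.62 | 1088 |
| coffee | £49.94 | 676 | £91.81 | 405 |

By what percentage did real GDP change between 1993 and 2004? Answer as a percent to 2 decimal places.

Real GDP 1993 = Nominal GDP 1993 = 52.32·88 + 55.25·147 + 26.07·828 + 49.94·676 = 68071.31.
Real GDP 2004 (at 1993 prices) = 52.32·140 + 55.25·132 + 26.07·1088 + 49.94·405 = 63207.66.
Real growth = 63207.66/68071.31 − 1 = -0.0714.

-7.14%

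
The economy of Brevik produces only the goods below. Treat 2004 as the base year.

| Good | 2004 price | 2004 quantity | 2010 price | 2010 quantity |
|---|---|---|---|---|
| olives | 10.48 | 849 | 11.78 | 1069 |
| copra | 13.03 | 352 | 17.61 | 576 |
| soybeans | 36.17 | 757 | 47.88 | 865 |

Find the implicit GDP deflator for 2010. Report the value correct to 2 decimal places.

128.32

Nominal GDP 2010 = 11.78·1069 + 17.61·576 + 47.88·865 = 64152.38.
Real GDP 2010 (at 2004 prices) = 10.48·1069 + 13.03·576 + 36.17·865 = 49995.45.
Deflator = Nominal/Real × 100 = 64152.38/49995.45 × 100 = 128.316.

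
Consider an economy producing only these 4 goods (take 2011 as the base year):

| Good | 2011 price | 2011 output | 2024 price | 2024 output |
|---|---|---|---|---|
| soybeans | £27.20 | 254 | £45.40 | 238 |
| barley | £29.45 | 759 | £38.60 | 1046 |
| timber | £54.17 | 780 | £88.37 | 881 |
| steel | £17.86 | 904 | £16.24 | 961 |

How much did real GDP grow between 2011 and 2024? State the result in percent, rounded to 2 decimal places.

16.55%

Real GDP 2011 = Nominal GDP 2011 = 27.20·254 + 29.45·759 + 54.17·780 + 17.86·904 = 87659.39.
Real GDP 2024 (at 2011 prices) = 27.20·238 + 29.45·1046 + 54.17·881 + 17.86·961 = 102165.53.
Real growth = 102165.53/87659.39 − 1 = 0.1655.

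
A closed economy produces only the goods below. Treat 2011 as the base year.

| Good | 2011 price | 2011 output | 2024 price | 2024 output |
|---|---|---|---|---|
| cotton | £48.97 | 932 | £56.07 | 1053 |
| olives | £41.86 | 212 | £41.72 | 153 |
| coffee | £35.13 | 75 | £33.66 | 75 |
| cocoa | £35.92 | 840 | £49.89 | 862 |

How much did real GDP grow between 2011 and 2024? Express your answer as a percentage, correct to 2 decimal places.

4.86%

Real GDP 2011 = Nominal GDP 2011 = 48.97·932 + 41.86·212 + 35.13·75 + 35.92·840 = 87321.91.
Real GDP 2024 (at 2011 prices) = 48.97·1053 + 41.86·153 + 35.13·75 + 35.92·862 = 91567.78.
Real growth = 91567.78/87321.91 − 1 = 0.0486.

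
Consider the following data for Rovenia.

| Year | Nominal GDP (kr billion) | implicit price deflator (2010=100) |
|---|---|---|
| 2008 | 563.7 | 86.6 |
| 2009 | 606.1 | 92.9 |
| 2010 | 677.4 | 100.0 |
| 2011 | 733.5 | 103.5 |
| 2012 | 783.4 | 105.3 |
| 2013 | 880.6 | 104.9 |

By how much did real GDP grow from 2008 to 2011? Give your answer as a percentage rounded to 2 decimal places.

Real GDP 2008 = 563.7/0.866 = 650.92.
Real GDP 2011 = 733.5/1.035 = 708.70.
Change = 708.70/650.92 − 1 = 0.0888.

8.88%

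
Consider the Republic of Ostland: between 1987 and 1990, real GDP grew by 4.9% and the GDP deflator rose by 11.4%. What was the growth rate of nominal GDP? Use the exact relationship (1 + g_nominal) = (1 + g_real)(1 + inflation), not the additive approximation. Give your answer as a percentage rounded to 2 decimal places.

(1 + g_nom) = (1 + g_real)(1 + π) = 1.0490 × 1.1140 = 1.16859.

16.86%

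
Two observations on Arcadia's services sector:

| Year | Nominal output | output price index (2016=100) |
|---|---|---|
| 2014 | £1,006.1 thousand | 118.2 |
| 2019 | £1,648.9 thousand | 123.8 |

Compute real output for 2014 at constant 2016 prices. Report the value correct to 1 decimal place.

£851.2 thousand

Real output = Nominal / (output price index/100) = 1006.1 / 1.182 = 851.18.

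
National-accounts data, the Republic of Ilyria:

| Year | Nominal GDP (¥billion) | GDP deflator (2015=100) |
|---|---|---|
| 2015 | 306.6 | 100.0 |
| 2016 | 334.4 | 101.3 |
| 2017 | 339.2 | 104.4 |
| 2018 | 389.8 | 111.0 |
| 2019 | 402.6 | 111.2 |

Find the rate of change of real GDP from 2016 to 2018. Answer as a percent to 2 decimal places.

Real GDP 2016 = 334.4/1.013 = 330.11.
Real GDP 2018 = 389.8/1.110 = 351.17.
Change = 351.17/330.11 − 1 = 0.0638.

6.38%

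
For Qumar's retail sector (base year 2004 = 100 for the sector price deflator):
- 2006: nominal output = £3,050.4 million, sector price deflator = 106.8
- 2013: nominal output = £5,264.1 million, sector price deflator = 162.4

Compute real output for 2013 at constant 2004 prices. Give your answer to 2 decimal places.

£3,241.44 million

Real output = Nominal / (sector price deflator/100) = 5264.1 / 1.624 = 3241.44.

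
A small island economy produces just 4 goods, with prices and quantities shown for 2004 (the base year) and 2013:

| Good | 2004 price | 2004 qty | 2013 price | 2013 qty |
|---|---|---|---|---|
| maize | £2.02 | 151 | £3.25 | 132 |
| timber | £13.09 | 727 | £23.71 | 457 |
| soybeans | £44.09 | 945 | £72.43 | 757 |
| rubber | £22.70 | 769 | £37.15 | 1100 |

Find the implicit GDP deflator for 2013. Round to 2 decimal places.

165.58

Nominal GDP 2013 = 3.25·132 + 23.71·457 + 72.43·757 + 37.15·1100 = 106958.98.
Real GDP 2013 (at 2004 prices) = 2.02·132 + 13.09·457 + 44.09·757 + 22.70·1100 = 64594.90.
Deflator = Nominal/Real × 100 = 106958.98/64594.90 × 100 = 165.584.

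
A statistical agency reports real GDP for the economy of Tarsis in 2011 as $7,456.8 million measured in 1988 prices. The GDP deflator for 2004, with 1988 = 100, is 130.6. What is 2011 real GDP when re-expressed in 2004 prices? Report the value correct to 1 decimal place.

$9,738.6 million

Real GDP in 2004 prices = Real GDP in 1988 prices × (P_2004/P_1988) = 7456.8 × 1.306 = 9738.58.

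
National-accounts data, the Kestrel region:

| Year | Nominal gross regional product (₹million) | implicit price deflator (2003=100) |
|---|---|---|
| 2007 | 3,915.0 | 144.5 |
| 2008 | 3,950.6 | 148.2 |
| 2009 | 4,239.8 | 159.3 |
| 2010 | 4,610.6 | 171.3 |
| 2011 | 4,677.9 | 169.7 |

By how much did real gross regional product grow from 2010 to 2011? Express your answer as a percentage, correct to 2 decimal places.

Real gross regional product 2010 = 4610.6/1.713 = 2691.54.
Real gross regional product 2011 = 4677.9/1.697 = 2756.57.
Change = 2756.57/2691.54 − 1 = 0.0242.

2.42%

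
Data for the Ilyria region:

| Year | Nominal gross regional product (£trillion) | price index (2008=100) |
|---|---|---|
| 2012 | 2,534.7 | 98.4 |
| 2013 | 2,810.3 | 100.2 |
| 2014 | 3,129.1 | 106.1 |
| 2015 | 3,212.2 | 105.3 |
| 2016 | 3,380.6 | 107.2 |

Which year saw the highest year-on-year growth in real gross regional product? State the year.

2013: real = 2810.3/1.002 = 2804.69; growth vs 2012 (2575.91) = 8.88%.
2014: real = 3129.1/1.061 = 2949.20; growth vs 2013 (2804.69) = 5.15%.
2015: real = 3212.2/1.053 = 3050.52; growth vs 2014 (2949.20) = 3.44%.
2016: real = 3380.6/1.072 = 3153.54; growth vs 2015 (3050.52) = 3.38%.

2013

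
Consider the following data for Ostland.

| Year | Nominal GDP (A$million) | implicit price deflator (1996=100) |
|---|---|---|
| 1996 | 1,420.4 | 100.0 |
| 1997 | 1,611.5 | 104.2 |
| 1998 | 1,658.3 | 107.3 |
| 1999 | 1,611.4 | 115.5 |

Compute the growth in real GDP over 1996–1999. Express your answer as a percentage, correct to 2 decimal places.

-1.78%

Real GDP 1996 = 1420.4/1.000 = 1420.40.
Real GDP 1999 = 1611.4/1.155 = 1395.15.
Change = 1395.15/1420.40 − 1 = -0.0178.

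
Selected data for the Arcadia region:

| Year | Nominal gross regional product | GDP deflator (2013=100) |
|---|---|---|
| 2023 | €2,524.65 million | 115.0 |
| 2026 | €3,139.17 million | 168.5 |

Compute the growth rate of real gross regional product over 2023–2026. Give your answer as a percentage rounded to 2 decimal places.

-15.14%

Deflate each year: 2023 → 2524.65/1.150 = 2195.35; 2026 → 3139.17/1.685 = 1863.01.
So real gross regional product changed by 1863.01/2195.35 − 1 = -0.1514, i.e. -15.14%.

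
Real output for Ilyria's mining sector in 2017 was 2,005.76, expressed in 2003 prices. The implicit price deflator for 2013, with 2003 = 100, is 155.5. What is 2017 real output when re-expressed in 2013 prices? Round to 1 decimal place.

Real output in 2013 prices = Real output in 2003 prices × (P_2013/P_2003) = 2005.76 × 1.555 = 3118.96.

3,119.0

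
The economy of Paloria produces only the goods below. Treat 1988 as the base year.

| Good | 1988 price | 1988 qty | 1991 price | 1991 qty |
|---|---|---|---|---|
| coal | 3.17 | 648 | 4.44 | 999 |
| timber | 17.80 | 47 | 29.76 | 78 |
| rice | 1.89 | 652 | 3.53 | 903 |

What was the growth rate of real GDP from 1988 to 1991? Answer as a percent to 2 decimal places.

51.88%

Real GDP 1988 = Nominal GDP 1988 = 3.17·648 + 17.80·47 + 1.89·652 = 4123.04.
Real GDP 1991 (at 1988 prices) = 3.17·999 + 17.80·78 + 1.89·903 = 6261.90.
Real growth = 6261.90/4123.04 − 1 = 0.5188.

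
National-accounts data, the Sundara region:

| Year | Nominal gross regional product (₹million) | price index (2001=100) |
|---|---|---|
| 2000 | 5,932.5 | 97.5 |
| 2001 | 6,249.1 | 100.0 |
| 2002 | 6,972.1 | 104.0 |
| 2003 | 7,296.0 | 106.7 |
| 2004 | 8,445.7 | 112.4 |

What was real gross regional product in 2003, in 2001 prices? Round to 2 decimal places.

₹6,837.86 million

Real gross regional product 2003 = 7296.0 / 1.067 = 6837.86.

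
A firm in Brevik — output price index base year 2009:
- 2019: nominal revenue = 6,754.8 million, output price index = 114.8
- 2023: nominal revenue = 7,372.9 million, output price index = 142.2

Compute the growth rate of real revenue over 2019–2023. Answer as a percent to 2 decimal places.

-11.88%

Real revenue 2019 = 6754.8 / 1.148 = 5883.97.
Real revenue 2023 = 7372.9 / 1.422 = 5184.88.
Real growth = 5184.88 / 5883.97 − 1 = -0.1188.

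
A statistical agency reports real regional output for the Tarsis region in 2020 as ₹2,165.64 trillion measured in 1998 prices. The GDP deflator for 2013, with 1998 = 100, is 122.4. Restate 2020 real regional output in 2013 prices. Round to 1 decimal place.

Real regional output in 2013 prices = Real regional output in 1998 prices × (P_2013/P_1998) = 2165.64 × 1.224 = 2650.74.

₹2,650.7 trillion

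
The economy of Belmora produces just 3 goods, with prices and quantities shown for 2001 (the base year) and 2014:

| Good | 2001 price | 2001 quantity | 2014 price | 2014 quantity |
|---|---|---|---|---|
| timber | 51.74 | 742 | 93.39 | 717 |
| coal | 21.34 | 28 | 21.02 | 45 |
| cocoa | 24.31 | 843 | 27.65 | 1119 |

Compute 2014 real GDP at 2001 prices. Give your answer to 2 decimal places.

65260.77

Real GDP 2014 = Σ (p_2001 × q_2014) = 51.74·717 + 21.34·45 + 24.31·1119 = 65260.77.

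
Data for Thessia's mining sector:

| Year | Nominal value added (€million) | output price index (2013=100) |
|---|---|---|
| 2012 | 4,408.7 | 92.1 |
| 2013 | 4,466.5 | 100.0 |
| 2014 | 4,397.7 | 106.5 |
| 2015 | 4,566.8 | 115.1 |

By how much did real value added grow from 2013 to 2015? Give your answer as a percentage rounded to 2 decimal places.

-11.17%

Real value added 2013 = 4466.5/1.000 = 4466.50.
Real value added 2015 = 4566.8/1.151 = 3967.68.
Change = 3967.68/4466.50 − 1 = -0.1117.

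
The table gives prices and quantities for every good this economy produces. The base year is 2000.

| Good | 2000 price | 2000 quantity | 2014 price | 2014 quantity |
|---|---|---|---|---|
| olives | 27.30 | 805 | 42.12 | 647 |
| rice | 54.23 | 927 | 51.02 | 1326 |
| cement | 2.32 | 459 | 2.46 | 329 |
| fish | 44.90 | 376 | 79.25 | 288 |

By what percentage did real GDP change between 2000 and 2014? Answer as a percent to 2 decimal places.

14.49%

Real GDP 2000 = Nominal GDP 2000 = 27.30·805 + 54.23·927 + 2.32·459 + 44.90·376 = 90194.99.
Real GDP 2014 (at 2000 prices) = 27.30·647 + 54.23·1326 + 2.32·329 + 44.90·288 = 103266.56.
Real growth = 103266.56/90194.99 − 1 = 0.1449.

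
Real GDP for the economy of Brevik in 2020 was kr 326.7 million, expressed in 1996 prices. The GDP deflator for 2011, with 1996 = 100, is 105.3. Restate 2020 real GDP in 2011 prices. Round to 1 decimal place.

kr 344.0 million

Real GDP in 2011 prices = Real GDP in 1996 prices × (P_2011/P_1996) = 326.7 × 1.053 = 344.02.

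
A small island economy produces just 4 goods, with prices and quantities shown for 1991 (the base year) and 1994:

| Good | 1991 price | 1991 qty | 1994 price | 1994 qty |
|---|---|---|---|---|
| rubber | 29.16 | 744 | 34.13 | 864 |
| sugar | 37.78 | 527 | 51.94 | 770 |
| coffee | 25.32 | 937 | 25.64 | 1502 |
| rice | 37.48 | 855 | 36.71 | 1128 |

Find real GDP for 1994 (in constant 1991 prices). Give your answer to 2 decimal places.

Real GDP 1994 = Σ (p_1991 × q_1994) = 29.16·864 + 37.78·770 + 25.32·1502 + 37.48·1128 = 134592.92.

134592.92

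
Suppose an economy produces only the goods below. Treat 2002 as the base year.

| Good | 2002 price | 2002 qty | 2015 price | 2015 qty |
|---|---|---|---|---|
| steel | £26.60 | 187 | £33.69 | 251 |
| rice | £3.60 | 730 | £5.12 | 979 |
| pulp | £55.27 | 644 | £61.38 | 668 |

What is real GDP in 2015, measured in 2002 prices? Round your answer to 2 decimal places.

Real GDP 2015 = Σ (p_2002 × q_2015) = 26.60·251 + 3.60·979 + 55.27·668 = 47121.36.

£47121.36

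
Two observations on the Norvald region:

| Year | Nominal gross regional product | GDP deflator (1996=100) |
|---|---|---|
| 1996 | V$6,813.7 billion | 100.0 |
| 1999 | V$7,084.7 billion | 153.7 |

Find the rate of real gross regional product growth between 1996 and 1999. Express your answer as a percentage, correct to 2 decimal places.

-32.35%

Real gross regional product 1996 = 6813.7 / 1.000 = 6813.70.
Real gross regional product 1999 = 7084.7 / 1.537 = 4609.43.
Real growth = 4609.43 / 6813.70 − 1 = -0.3235.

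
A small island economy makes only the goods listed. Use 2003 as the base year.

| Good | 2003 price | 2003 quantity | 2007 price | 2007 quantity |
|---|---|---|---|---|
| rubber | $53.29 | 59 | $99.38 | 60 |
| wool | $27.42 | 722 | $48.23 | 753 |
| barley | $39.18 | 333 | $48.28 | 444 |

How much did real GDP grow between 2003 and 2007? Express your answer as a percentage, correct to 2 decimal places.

Real GDP 2003 = Nominal GDP 2003 = 53.29·59 + 27.42·722 + 39.18·333 = 35988.29.
Real GDP 2007 (at 2003 prices) = 53.29·60 + 27.42·753 + 39.18·444 = 41240.58.
Real growth = 41240.58/35988.29 − 1 = 0.1459.

14.59%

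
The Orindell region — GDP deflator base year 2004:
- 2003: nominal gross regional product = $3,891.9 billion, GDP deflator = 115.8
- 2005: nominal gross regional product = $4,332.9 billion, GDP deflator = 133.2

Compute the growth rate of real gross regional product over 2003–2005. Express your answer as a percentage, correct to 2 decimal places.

-3.21%

Real gross regional product 2003 = 3891.9 / 1.158 = 3360.88.
Real gross regional product 2005 = 4332.9 / 1.332 = 3252.93.
Real growth = 3252.93 / 3360.88 − 1 = -0.0321.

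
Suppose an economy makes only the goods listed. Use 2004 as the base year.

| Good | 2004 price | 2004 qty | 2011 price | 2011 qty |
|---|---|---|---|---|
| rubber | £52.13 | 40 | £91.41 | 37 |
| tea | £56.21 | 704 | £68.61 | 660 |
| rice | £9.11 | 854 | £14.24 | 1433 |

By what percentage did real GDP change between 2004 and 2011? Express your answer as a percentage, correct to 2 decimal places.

5.35%

Real GDP 2004 = Nominal GDP 2004 = 52.13·40 + 56.21·704 + 9.11·854 = 49436.98.
Real GDP 2011 (at 2004 prices) = 52.13·37 + 56.21·660 + 9.11·1433 = 52082.04.
Real growth = 52082.04/49436.98 − 1 = 0.0535.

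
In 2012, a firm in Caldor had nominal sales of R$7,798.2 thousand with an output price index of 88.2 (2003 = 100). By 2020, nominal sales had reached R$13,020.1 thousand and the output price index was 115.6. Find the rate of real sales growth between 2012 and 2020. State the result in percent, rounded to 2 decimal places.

Real sales 2012 = 7798.2 / 0.882 = 8841.50.
Real sales 2020 = 13020.1 / 1.156 = 11263.06.
Real growth = 11263.06 / 8841.50 − 1 = 0.2739.

27.39%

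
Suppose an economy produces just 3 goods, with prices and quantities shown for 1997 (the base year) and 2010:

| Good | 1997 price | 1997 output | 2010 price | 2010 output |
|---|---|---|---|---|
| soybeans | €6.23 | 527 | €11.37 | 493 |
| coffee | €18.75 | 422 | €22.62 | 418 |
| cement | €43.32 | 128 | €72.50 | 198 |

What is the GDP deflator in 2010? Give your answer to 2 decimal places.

150.96

Nominal GDP 2010 = 11.37·493 + 22.62·418 + 72.50·198 = 29415.57.
Real GDP 2010 (at 1997 prices) = 6.23·493 + 18.75·418 + 43.32·198 = 19486.25.
Deflator = Nominal/Real × 100 = 29415.57/19486.25 × 100 = 150.956.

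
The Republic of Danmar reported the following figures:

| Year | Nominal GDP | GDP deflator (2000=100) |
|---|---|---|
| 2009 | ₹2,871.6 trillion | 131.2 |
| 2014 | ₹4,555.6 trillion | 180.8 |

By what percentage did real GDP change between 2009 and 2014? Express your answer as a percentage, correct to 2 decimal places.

15.12%

Real GDP 2009 = 2871.6 / 1.312 = 2188.72.
Real GDP 2014 = 4555.6 / 1.808 = 2519.69.
Real growth = 2519.69 / 2188.72 − 1 = 0.1512.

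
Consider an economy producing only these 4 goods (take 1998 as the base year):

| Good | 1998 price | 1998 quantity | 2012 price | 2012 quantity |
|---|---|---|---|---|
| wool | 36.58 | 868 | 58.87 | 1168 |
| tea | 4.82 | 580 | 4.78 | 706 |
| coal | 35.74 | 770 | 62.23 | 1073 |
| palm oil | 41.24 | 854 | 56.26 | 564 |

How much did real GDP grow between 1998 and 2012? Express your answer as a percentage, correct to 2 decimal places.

Real GDP 1998 = Nominal GDP 1998 = 36.58·868 + 4.82·580 + 35.74·770 + 41.24·854 = 97285.80.
Real GDP 2012 (at 1998 prices) = 36.58·1168 + 4.82·706 + 35.74·1073 + 41.24·564 = 107736.74.
Real growth = 107736.74/97285.80 − 1 = 0.1074.

10.74%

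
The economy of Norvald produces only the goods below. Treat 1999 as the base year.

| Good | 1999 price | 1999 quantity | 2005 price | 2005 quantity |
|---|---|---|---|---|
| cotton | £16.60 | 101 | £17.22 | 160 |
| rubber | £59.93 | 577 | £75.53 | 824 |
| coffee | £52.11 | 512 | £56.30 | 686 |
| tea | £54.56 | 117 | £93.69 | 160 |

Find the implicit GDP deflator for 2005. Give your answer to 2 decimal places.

Nominal GDP 2005 = 17.22·160 + 75.53·824 + 56.30·686 + 93.69·160 = 118604.12.
Real GDP 2005 (at 1999 prices) = 16.60·160 + 59.93·824 + 52.11·686 + 54.56·160 = 96515.38.
Deflator = Nominal/Real × 100 = 118604.12/96515.38 × 100 = 122.886.

122.89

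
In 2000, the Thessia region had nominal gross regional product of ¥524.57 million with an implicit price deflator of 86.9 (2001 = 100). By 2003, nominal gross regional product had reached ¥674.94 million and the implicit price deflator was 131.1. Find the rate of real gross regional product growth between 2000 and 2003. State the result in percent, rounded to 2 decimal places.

-14.71%

Deflate each year: 2000 → 524.57/0.869 = 603.65; 2003 → 674.94/1.311 = 514.83.
So real gross regional product changed by 514.83/603.65 − 1 = -0.1471, i.e. -14.71%.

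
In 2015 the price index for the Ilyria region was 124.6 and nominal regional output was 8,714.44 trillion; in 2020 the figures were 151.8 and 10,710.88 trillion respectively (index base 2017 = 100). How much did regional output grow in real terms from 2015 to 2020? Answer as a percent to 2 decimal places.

0.89%

Deflate each year: 2015 → 8714.44/1.246 = 6993.93; 2020 → 10710.88/1.518 = 7055.92.
So real regional output changed by 7055.92/6993.93 − 1 = 0.0089, i.e. 0.89%.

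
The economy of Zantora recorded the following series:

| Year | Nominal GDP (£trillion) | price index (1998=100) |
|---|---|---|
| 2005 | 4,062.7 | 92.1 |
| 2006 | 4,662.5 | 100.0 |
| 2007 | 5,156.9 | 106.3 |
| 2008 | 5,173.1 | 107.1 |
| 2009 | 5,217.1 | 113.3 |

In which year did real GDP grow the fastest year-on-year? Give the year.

2006: real = 4662.5/1.000 = 4662.50; growth vs 2005 (4411.18) = 5.70%.
2007: real = 5156.9/1.063 = 4851.27; growth vs 2006 (4662.50) = 4.05%.
2008: real = 5173.1/1.071 = 4830.16; growth vs 2007 (4851.27) = -0.44%.
2009: real = 5217.1/1.133 = 4604.68; growth vs 2008 (4830.16) = -4.67%.

2006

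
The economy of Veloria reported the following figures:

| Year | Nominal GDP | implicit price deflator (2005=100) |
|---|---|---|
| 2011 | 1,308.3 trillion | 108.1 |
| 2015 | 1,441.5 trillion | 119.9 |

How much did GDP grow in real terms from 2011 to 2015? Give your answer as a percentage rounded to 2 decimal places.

Real GDP 2011 = 1308.3 / 1.081 = 1210.27.
Real GDP 2015 = 1441.5 / 1.199 = 1202.25.
Real growth = 1202.25 / 1210.27 − 1 = -0.0066.

-0.66%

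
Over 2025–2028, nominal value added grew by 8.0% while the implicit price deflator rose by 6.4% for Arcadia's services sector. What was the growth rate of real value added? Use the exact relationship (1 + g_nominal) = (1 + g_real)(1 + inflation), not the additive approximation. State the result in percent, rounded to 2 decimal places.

1.50%

(1 + g_nom) = (1 + g_real)(1 + π), so g_real = 1.0800 / 1.0640 − 1 = 0.01504.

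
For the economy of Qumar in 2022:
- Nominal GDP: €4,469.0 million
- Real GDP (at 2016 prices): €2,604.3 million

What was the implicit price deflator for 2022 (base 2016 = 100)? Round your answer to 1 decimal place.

implicit price deflator = (Nominal / Real) × 100 = 4469.0 / 2604.3 × 100 = 171.60.

171.6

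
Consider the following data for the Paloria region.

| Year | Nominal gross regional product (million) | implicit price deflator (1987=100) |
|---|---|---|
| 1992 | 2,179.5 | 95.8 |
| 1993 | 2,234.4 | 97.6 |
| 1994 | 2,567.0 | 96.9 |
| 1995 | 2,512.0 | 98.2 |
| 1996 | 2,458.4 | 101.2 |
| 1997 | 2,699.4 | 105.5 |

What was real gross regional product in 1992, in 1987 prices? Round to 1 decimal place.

2,275.1 million

Real gross regional product 1992 = 2179.5 / 0.958 = 2275.05.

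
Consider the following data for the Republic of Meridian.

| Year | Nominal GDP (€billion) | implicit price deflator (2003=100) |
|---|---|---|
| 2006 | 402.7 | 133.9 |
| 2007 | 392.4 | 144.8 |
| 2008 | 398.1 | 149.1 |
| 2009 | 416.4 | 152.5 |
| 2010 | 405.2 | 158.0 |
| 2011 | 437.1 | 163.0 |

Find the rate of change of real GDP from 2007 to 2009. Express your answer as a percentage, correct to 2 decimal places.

0.76%

Real GDP 2007 = 392.4/1.448 = 270.99.
Real GDP 2009 = 416.4/1.525 = 273.05.
Change = 273.05/270.99 − 1 = 0.0076.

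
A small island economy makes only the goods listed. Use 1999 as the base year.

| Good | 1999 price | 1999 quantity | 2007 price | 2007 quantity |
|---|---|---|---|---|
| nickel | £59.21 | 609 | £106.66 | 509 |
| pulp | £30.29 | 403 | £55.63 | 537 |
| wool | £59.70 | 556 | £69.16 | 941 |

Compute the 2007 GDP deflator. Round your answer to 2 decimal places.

Nominal GDP 2007 = 106.66·509 + 55.63·537 + 69.16·941 = 149242.81.
Real GDP 2007 (at 1999 prices) = 59.21·509 + 30.29·537 + 59.70·941 = 102581.32.
Deflator = Nominal/Real × 100 = 149242.81/102581.32 × 100 = 145.487.

145.49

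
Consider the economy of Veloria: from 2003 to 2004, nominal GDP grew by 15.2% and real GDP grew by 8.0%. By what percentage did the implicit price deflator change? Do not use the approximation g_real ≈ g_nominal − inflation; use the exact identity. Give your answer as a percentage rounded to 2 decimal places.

(1 + g_nom) = (1 + g_real)(1 + π), so π = 1.1520 / 1.0800 − 1 = 0.06667.

6.67%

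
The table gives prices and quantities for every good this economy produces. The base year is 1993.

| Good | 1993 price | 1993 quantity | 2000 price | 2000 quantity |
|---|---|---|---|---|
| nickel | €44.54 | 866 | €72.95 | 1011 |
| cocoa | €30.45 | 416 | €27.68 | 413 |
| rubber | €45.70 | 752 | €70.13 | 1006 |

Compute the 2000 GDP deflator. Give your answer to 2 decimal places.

150.35

Nominal GDP 2000 = 72.95·1011 + 27.68·413 + 70.13·1006 = 155735.07.
Real GDP 2000 (at 1993 prices) = 44.54·1011 + 30.45·413 + 45.70·1006 = 103579.99.
Deflator = Nominal/Real × 100 = 155735.07/103579.99 × 100 = 150.352.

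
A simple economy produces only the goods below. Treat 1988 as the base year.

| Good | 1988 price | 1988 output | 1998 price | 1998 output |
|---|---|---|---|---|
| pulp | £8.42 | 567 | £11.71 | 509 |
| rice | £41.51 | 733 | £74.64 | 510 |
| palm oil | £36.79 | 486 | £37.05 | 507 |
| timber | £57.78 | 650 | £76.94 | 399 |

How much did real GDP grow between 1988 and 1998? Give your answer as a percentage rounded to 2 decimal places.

Real GDP 1988 = Nominal GDP 1988 = 8.42·567 + 41.51·733 + 36.79·486 + 57.78·650 = 90637.91.
Real GDP 1998 (at 1988 prices) = 8.42·509 + 41.51·510 + 36.79·507 + 57.78·399 = 67162.63.
Real growth = 67162.63/90637.91 − 1 = -0.2590.

-25.90%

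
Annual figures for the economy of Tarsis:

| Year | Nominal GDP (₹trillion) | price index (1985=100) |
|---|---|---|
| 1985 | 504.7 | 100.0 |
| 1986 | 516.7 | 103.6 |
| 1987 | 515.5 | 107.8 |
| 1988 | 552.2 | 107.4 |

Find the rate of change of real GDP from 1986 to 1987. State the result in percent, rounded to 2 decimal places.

-4.12%

Real GDP 1986 = 516.7/1.036 = 498.75.
Real GDP 1987 = 515.5/1.078 = 478.20.
Change = 478.20/498.75 − 1 = -0.0412.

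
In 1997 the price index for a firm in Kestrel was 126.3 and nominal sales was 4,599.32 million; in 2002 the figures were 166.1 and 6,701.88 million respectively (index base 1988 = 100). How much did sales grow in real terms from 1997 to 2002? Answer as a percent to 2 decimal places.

10.80%

Real sales 1997 = 4599.32 / 1.263 = 3641.58.
Real sales 2002 = 6701.88 / 1.661 = 4034.85.
Real growth = 4034.85 / 3641.58 − 1 = 0.1080.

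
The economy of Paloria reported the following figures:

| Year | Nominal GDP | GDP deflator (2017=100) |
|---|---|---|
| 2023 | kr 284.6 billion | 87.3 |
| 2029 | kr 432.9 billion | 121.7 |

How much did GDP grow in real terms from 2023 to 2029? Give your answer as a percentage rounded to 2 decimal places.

9.11%

Real GDP 2023 = 284.6 / 0.873 = 326.00.
Real GDP 2029 = 432.9 / 1.217 = 355.71.
Real growth = 355.71 / 326.00 − 1 = 0.0911.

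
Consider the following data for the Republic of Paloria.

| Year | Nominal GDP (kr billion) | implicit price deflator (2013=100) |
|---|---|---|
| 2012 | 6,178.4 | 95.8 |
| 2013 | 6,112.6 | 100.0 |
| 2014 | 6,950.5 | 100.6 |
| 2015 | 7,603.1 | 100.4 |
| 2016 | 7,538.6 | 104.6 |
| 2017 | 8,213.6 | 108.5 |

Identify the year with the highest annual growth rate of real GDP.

2014

2013: real = 6112.6/1.000 = 6112.60; growth vs 2012 (6449.27) = -5.22%.
2014: real = 6950.5/1.006 = 6909.05; growth vs 2013 (6112.60) = 13.03%.
2015: real = 7603.1/1.004 = 7572.81; growth vs 2014 (6909.05) = 9.61%.
2016: real = 7538.6/1.046 = 7207.07; growth vs 2015 (7572.81) = -4.83%.
2017: real = 8213.6/1.085 = 7570.14; growth vs 2016 (7207.07) = 5.04%.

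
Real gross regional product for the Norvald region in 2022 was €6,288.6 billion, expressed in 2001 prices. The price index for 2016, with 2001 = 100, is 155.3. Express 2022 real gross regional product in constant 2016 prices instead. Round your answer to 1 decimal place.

Real gross regional product in 2016 prices = Real gross regional product in 2001 prices × (P_2016/P_2001) = 6288.6 × 1.553 = 9766.20.

€9,766.2 billion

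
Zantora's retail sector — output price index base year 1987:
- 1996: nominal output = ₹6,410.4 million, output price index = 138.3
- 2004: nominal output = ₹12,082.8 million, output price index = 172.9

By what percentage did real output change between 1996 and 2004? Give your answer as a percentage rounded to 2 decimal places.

50.77%

Deflate each year: 1996 → 6410.4/1.383 = 4635.14; 2004 → 12082.8/1.729 = 6988.32.
So real output changed by 6988.32/4635.14 − 1 = 0.5077, i.e. 50.77%.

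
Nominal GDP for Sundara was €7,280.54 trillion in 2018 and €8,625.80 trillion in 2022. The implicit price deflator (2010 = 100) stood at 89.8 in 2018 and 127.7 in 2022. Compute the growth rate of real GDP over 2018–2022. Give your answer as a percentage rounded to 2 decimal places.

Deflate each year: 2018 → 7280.54/0.898 = 8107.51; 2022 → 8625.80/1.277 = 6754.74.
So real GDP changed by 6754.74/8107.51 − 1 = -0.1669, i.e. -16.69%.

-16.69%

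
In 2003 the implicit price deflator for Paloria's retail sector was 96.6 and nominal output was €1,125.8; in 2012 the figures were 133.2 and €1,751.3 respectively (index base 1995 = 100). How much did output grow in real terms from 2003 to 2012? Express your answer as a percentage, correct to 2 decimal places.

Real output 2003 = 1125.8 / 0.966 = 1165.42.
Real output 2012 = 1751.3 / 1.332 = 1314.79.
Real growth = 1314.79 / 1165.42 − 1 = 0.1282.

12.82%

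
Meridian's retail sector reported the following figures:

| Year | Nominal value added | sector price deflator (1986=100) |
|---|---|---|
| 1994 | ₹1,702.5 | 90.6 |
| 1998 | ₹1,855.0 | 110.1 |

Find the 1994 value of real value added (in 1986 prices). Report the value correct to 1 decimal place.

Real value added = Nominal / (sector price deflator/100) = 1702.5 / 0.906 = 1879.14.

₹1,879.1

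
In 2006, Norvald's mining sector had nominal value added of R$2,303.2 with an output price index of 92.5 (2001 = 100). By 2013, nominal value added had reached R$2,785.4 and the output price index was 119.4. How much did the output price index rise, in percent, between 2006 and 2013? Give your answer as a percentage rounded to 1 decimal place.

Price-level change = 119.4 / 92.5 − 1 = 0.2908.

29.1%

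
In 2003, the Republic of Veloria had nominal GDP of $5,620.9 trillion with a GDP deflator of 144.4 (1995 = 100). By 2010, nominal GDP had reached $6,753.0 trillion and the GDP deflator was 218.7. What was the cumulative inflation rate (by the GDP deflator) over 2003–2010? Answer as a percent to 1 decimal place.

51.5%

Price-level change = 218.7 / 144.4 − 1 = 0.5145.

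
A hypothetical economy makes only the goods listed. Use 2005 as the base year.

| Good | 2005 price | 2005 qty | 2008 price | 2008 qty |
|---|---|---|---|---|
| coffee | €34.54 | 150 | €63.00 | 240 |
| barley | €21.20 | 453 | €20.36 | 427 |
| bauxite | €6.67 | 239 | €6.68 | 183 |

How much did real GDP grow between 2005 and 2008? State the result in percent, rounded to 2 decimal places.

Real GDP 2005 = Nominal GDP 2005 = 34.54·150 + 21.20·453 + 6.67·239 = 16378.73.
Real GDP 2008 (at 2005 prices) = 34.54·240 + 21.20·427 + 6.67·183 = 18562.61.
Real growth = 18562.61/16378.73 − 1 = 0.1333.

13.33%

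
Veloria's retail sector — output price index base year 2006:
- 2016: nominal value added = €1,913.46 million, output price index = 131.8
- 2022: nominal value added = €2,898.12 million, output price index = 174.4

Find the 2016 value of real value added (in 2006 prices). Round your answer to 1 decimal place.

Real value added = Nominal / (output price index/100) = 1913.46 / 1.318 = 1451.79.

€1,451.8 million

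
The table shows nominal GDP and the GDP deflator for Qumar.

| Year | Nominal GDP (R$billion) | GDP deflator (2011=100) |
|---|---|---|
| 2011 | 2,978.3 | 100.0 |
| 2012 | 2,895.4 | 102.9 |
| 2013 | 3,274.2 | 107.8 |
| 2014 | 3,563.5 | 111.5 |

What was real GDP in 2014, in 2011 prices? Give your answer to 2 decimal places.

R$3,195.96 billion

Real GDP 2014 = 3563.5 / 1.115 = 3195.96.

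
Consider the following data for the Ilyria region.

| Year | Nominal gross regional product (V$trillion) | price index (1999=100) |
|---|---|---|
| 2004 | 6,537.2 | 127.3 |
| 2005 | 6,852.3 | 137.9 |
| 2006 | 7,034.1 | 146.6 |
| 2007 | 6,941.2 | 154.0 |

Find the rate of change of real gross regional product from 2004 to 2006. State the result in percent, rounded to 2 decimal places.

Real gross regional product 2004 = 6537.2/1.273 = 5135.27.
Real gross regional product 2006 = 7034.1/1.466 = 4798.16.
Change = 4798.16/5135.27 − 1 = -0.0656.

-6.56%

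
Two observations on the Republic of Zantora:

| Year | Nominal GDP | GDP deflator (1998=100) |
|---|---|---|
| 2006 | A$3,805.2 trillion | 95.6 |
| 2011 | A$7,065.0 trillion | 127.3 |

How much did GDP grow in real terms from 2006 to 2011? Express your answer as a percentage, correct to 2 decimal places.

Real GDP 2006 = 3805.2 / 0.956 = 3980.33.
Real GDP 2011 = 7065.0 / 1.273 = 5549.88.
Real growth = 5549.88 / 3980.33 − 1 = 0.3943.

39.43%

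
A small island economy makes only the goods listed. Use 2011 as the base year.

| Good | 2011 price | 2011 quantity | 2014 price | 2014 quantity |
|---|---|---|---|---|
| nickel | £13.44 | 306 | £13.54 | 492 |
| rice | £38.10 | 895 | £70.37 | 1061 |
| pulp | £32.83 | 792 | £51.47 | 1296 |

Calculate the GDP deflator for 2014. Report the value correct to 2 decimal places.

165.24

Nominal GDP 2014 = 13.54·492 + 70.37·1061 + 51.47·1296 = 148029.37.
Real GDP 2014 (at 2011 prices) = 13.44·492 + 38.10·1061 + 32.83·1296 = 89584.26.
Deflator = Nominal/Real × 100 = 148029.37/89584.26 × 100 = 165.240.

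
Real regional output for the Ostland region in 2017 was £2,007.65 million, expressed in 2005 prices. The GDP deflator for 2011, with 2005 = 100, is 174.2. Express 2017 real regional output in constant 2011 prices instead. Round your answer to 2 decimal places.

£3,497.33 million

Real regional output in 2011 prices = Real regional output in 2005 prices × (P_2011/P_2005) = 2007.65 × 1.742 = 3497.33.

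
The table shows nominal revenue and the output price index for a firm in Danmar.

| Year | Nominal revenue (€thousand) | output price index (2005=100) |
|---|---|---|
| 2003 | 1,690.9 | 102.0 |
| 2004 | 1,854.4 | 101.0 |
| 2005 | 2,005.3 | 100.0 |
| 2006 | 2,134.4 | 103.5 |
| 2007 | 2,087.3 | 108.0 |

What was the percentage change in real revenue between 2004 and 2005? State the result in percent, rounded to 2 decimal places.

Real revenue 2004 = 1854.4/1.010 = 1836.04.
Real revenue 2005 = 2005.3/1.000 = 2005.30.
Change = 2005.30/1836.04 − 1 = 0.0922.

9.22%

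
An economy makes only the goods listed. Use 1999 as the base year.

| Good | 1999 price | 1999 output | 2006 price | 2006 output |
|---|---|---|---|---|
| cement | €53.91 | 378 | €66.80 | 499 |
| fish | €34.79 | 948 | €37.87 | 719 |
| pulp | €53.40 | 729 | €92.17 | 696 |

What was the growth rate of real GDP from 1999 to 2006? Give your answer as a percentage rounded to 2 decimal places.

Real GDP 1999 = Nominal GDP 1999 = 53.91·378 + 34.79·948 + 53.40·729 = 92287.50.
Real GDP 2006 (at 1999 prices) = 53.91·499 + 34.79·719 + 53.40·696 = 89081.50.
Real growth = 89081.50/92287.50 − 1 = -0.0347.

-3.47%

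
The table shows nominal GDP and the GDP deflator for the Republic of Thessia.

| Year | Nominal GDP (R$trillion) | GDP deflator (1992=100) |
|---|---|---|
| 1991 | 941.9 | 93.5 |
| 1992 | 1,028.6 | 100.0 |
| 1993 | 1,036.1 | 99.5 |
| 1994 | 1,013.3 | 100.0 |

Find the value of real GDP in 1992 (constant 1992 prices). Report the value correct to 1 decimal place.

R$1,028.6 trillion

Real GDP 1992 = 1028.6 / 1.000 = 1028.60.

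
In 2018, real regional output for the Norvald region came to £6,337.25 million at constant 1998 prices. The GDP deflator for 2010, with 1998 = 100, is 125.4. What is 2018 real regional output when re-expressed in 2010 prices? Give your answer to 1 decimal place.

Real regional output in 2010 prices = Real regional output in 1998 prices × (P_2010/P_1998) = 6337.25 × 1.254 = 7946.91.

£7,946.9 million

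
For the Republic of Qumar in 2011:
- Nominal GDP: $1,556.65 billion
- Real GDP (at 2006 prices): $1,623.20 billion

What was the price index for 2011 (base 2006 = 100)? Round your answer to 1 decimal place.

price index = (Nominal / Real) × 100 = 1556.65 / 1623.20 × 100 = 95.90.

95.9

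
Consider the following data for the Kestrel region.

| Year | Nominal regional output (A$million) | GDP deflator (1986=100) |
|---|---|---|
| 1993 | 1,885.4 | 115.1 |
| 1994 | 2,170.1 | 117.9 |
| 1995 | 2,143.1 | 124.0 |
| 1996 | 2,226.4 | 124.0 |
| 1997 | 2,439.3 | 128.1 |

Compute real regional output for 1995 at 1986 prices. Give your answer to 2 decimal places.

A$1,728.31 million

Real regional output 1995 = 2143.1 / 1.240 = 1728.31.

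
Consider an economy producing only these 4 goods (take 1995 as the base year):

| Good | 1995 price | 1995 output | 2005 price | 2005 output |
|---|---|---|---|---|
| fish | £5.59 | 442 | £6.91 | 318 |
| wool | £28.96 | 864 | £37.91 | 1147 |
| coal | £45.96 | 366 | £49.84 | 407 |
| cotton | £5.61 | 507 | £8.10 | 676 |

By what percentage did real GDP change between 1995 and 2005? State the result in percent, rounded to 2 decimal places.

Real GDP 1995 = Nominal GDP 1995 = 5.59·442 + 28.96·864 + 45.96·366 + 5.61·507 = 47157.85.
Real GDP 2005 (at 1995 prices) = 5.59·318 + 28.96·1147 + 45.96·407 + 5.61·676 = 57492.82.
Real growth = 57492.82/47157.85 − 1 = 0.2192.

21.92%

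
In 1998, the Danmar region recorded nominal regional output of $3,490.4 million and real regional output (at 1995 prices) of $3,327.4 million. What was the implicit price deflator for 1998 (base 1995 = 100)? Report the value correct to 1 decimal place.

104.9

implicit price deflator = (Nominal / Real) × 100 = 3490.4 / 3327.4 × 100 = 104.90.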